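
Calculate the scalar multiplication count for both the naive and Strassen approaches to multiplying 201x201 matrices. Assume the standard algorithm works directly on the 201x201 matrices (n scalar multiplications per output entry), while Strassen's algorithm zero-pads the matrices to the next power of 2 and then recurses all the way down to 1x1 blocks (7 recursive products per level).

Matrix multiplication for 201x201 matrices:

Strassen's algorithm requires power-of-2 dimensions. Pad 201x201 to 256x256 (next power of 2).

Standard algorithm: 201^3 = 8120601 multiplications
Strassen's algorithm: 7^(log2(256)) = 7^8 = 5764801 multiplications
Savings: 8120601 - 5764801 = 2355800 multiplications

Standard: 8120601 multiplications (201^3). Strassen: 5764801 multiplications (7^8, after padding to 256x256). Strassen reduces 8 recursive multiplications to 7 at each level.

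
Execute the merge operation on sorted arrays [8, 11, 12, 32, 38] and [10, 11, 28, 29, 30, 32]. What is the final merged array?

Merging process:

Compare 8 vs 10: take 8 from left. Merged: [8]
Compare 11 vs 10: take 10 from right. Merged: [8, 10]
Compare 11 vs 11: take 11 from left. Merged: [8, 10, 11]
Compare 12 vs 11: take 11 from right. Merged: [8, 10, 11, 11]
Compare 12 vs 28: take 12 from left. Merged: [8, 10, 11, 11, 12]
Compare 32 vs 28: take 28 from right. Merged: [8, 10, 11, 11, 12, 28]
Compare 32 vs 29: take 29 from right. Merged: [8, 10, 11, 11, 12, 28, 29]
Compare 32 vs 30: take 30 from right. Merged: [8, 10, 11, 11, 12, 28, 29, 30]
Compare 32 vs 32: take 32 from left. Merged: [8, 10, 11, 11, 12, 28, 29, 30, 32]
Compare 38 vs 32: take 32 from right. Merged: [8, 10, 11, 11, 12, 28, 29, 30, 32, 32]
Append remaining from left: [38]. Merged: [8, 10, 11, 11, 12, 28, 29, 30, 32, 32, 38]

Final merged array: [8, 10, 11, 11, 12, 28, 29, 30, 32, 32, 38]
Total comparisons: 10

The merged array is [8, 10, 11, 11, 12, 28, 29, 30, 32, 32, 38], requiring 10 comparisons. The merge step runs in O(n) time where n is the total number of elements.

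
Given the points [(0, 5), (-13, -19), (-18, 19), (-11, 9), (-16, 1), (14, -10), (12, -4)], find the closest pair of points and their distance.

Computing all pairwise distances among 7 points:

d((0, 5), (-13, -19)) = 27.2947
d((0, 5), (-18, 19)) = 22.8035
d((0, 5), (-11, 9)) = 11.7047
d((0, 5), (-16, 1)) = 16.4924
d((0, 5), (14, -10)) = 20.5183
d((0, 5), (12, -4)) = 15.0
d((-13, -19), (-18, 19)) = 38.3275
d((-13, -19), (-11, 9)) = 28.0713
d((-13, -19), (-16, 1)) = 20.2237
d((-13, -19), (14, -10)) = 28.4605
d((-13, -19), (12, -4)) = 29.1548
d((-18, 19), (-11, 9)) = 12.2066
d((-18, 19), (-16, 1)) = 18.1108
d((-18, 19), (14, -10)) = 43.1856
d((-18, 19), (12, -4)) = 37.8021
d((-11, 9), (-16, 1)) = 9.434
d((-11, 9), (14, -10)) = 31.4006
d((-11, 9), (12, -4)) = 26.4197
d((-16, 1), (14, -10)) = 31.9531
d((-16, 1), (12, -4)) = 28.4429
d((14, -10), (12, -4)) = 6.3246 <-- minimum

Closest pair: (14, -10) and (12, -4) with distance 6.3246

The closest pair is (14, -10) and (12, -4) with Euclidean distance 6.3246. For 7 points, brute-force pairwise comparison is shown above. For large n, the divide-and-conquer algorithm (sort by x, recurse on halves, check the dividing strip) achieves O(n log n).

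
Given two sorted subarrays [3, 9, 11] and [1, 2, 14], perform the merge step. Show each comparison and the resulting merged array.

Merging process:

Compare 3 vs 1: take 1 from right. Merged: [1]
Compare 3 vs 2: take 2 from right. Merged: [1, 2]
Compare 3 vs 14: take 3 from left. Merged: [1, 2, 3]
Compare 9 vs 14: take 9 from left. Merged: [1, 2, 3, 9]
Compare 11 vs 14: take 11 from left. Merged: [1, 2, 3, 9, 11]
Append remaining from right: [14]. Merged: [1, 2, 3, 9, 11, 14]

Final merged array: [1, 2, 3, 9, 11, 14]
Total comparisons: 5

The merged array is [1, 2, 3, 9, 11, 14], requiring 5 comparisons. The merge step runs in O(n) time where n is the total number of elements.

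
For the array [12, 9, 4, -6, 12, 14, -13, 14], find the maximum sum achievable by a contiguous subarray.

Using Kadane's algorithm on [12, 9, 4, -6, 12, 14, -13, 14]:

Scanning through the array:
Position 1 (value 9): max_ending_here = 21, max_so_far = 21
Position 2 (value 4): max_ending_here = 25, max_so_far = 25
Position 3 (value -6): max_ending_here = 19, max_so_far = 25
Position 4 (value 12): max_ending_here = 31, max_so_far = 31
Position 5 (value 14): max_ending_here = 45, max_so_far = 45
Position 6 (value -13): max_ending_here = 32, max_so_far = 45
Position 7 (value 14): max_ending_here = 46, max_so_far = 46

Maximum subarray: [12, 9, 4, -6, 12, 14, -13, 14]
Maximum sum: 46

The maximum subarray is [12, 9, 4, -6, 12, 14, -13, 14] with sum 46. This subarray runs from index 0 to index 7.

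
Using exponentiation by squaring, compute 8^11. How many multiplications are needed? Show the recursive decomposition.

Computing 8^11 by squaring (build up from 8^1; each line after the first costs one multiplication):

8^1 = 8
8^2 = (8^1)^2 = 8^2 = 64
8^4 = (8^2)^2 = 64^2 = 4096
8^5 = 8 * 8^4 = 8 * 4096 = 32768
8^10 = (8^5)^2 = 32768^2 = 1073741824
8^11 = 8 * 8^10 = 8 * 1073741824 = 8589934592

Result: 8589934592
Multiplications needed: 5 (5 lines after 8^1)

8^11 = 8589934592. Using exponentiation by squaring, this requires 5 multiplications. The key idea: if the exponent is even, square the half-power; if odd, multiply by the base once.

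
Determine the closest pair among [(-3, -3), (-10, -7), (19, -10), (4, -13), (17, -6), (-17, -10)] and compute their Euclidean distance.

Computing all pairwise distances among 6 points:

d((-3, -3), (-10, -7)) = 8.0623
d((-3, -3), (19, -10)) = 23.0868
d((-3, -3), (4, -13)) = 12.2066
d((-3, -3), (17, -6)) = 20.2237
d((-3, -3), (-17, -10)) = 15.6525
d((-10, -7), (19, -10)) = 29.1548
d((-10, -7), (4, -13)) = 15.2315
d((-10, -7), (17, -6)) = 27.0185
d((-10, -7), (-17, -10)) = 7.6158
d((19, -10), (4, -13)) = 15.2971
d((19, -10), (17, -6)) = 4.4721 <-- minimum
d((19, -10), (-17, -10)) = 36.0
d((4, -13), (17, -6)) = 14.7648
d((4, -13), (-17, -10)) = 21.2132
d((17, -6), (-17, -10)) = 34.2345

Closest pair: (19, -10) and (17, -6) with distance 4.4721

The closest pair is (19, -10) and (17, -6) with Euclidean distance 4.4721. For 6 points, brute-force pairwise comparison is shown above. For large n, the divide-and-conquer algorithm (sort by x, recurse on halves, check the dividing strip) achieves O(n log n).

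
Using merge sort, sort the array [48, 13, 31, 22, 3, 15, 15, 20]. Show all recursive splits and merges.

Merge sort trace:

Split: [48, 13, 31, 22, 3, 15, 15, 20] -> [48, 13, 31, 22] and [3, 15, 15, 20]
  Split: [48, 13, 31, 22] -> [48, 13] and [31, 22]
    Split: [48, 13] -> [48] and [13]
    Merge: [48] + [13] -> [13, 48]
    Split: [31, 22] -> [31] and [22]
    Merge: [31] + [22] -> [22, 31]
  Merge: [13, 48] + [22, 31] -> [13, 22, 31, 48]
  Split: [3, 15, 15, 20] -> [3, 15] and [15, 20]
    Split: [3, 15] -> [3] and [15]
    Merge: [3] + [15] -> [3, 15]
    Split: [15, 20] -> [15] and [20]
    Merge: [15] + [20] -> [15, 20]
  Merge: [3, 15] + [15, 20] -> [3, 15, 15, 20]
Merge: [13, 22, 31, 48] + [3, 15, 15, 20] -> [3, 13, 15, 15, 20, 22, 31, 48]

Final sorted array: [3, 13, 15, 15, 20, 22, 31, 48]

The merge sort proceeds by recursively splitting the array and merging sorted halves.
After all merges, the sorted array is [3, 13, 15, 15, 20, 22, 31, 48].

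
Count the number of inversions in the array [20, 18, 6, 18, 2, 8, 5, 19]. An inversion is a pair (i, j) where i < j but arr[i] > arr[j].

Finding inversions in [20, 18, 6, 18, 2, 8, 5, 19]:

(0, 1): arr[0]=20 > arr[1]=18
(0, 2): arr[0]=20 > arr[2]=6
(0, 3): arr[0]=20 > arr[3]=18
(0, 4): arr[0]=20 > arr[4]=2
(0, 5): arr[0]=20 > arr[5]=8
(0, 6): arr[0]=20 > arr[6]=5
(0, 7): arr[0]=20 > arr[7]=19
(1, 2): arr[1]=18 > arr[2]=6
(1, 4): arr[1]=18 > arr[4]=2
(1, 5): arr[1]=18 > arr[5]=8
(1, 6): arr[1]=18 > arr[6]=5
(2, 4): arr[2]=6 > arr[4]=2
(2, 6): arr[2]=6 > arr[6]=5
(3, 4): arr[3]=18 > arr[4]=2
(3, 5): arr[3]=18 > arr[5]=8
(3, 6): arr[3]=18 > arr[6]=5
(5, 6): arr[5]=8 > arr[6]=5

Total inversions: 17

The array has 17 inversion(s): (0,1), (0,2), (0,3), (0,4), (0,5), (0,6), (0,7), (1,2), (1,4), (1,5), (1,6), (2,4), (2,6), (3,4), (3,5), (3,6), (5,6). Each pair (i,j) satisfies i < j and arr[i] > arr[j].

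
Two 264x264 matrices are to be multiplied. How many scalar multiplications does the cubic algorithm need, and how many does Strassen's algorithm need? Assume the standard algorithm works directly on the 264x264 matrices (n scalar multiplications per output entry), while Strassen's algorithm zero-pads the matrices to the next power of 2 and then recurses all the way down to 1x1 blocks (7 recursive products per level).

Matrix multiplication for 264x264 matrices:

Strassen's algorithm requires power-of-2 dimensions. Pad 264x264 to 512x512 (next power of 2).

Standard algorithm: 264^3 = 18399744 multiplications
Strassen's algorithm: 7^(log2(512)) = 7^9 = 40353607 multiplications
Difference: 18399744 - 40353607 = -21953863 (Strassen uses MORE here due to padding overhead — for small or just-over-power-of-2 n, padding can outweigh the per-level savings)

Standard: 18399744 multiplications (264^3). Strassen: 40353607 multiplications (7^9, after padding to 512x512). Strassen reduces 8 recursive multiplications to 7 at each level.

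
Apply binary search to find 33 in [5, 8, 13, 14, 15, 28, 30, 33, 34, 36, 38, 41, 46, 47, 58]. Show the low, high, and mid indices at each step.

Binary search for 33 in [5, 8, 13, 14, 15, 28, 30, 33, 34, 36, 38, 41, 46, 47, 58]:

lo=0, hi=14, mid=7, arr[mid]=33 -> Found target at index 7!

Binary search finds 33 at index 7 after 1 comparisons. The search repeatedly halves the search space by comparing with the middle element.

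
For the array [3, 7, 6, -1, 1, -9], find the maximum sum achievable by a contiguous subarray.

Using Kadane's algorithm on [3, 7, 6, -1, 1, -9]:

Scanning through the array:
Position 1 (value 7): max_ending_here = 10, max_so_far = 10
Position 2 (value 6): max_ending_here = 16, max_so_far = 16
Position 3 (value -1): max_ending_here = 15, max_so_far = 16
Position 4 (value 1): max_ending_here = 16, max_so_far = 16
Position 5 (value -9): max_ending_here = 7, max_so_far = 16

Maximum subarray: [3, 7, 6]
Maximum sum: 16

The maximum subarray is [3, 7, 6] with sum 16. This subarray runs from index 0 to index 2.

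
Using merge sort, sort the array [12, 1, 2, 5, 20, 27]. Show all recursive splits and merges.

Merge sort trace:

Split: [12, 1, 2, 5, 20, 27] -> [12, 1, 2] and [5, 20, 27]
  Split: [12, 1, 2] -> [12] and [1, 2]
    Split: [1, 2] -> [1] and [2]
    Merge: [1] + [2] -> [1, 2]
  Merge: [12] + [1, 2] -> [1, 2, 12]
  Split: [5, 20, 27] -> [5] and [20, 27]
    Split: [20, 27] -> [20] and [27]
    Merge: [20] + [27] -> [20, 27]
  Merge: [5] + [20, 27] -> [5, 20, 27]
Merge: [1, 2, 12] + [5, 20, 27] -> [1, 2, 5, 12, 20, 27]

Final sorted array: [1, 2, 5, 12, 20, 27]

The merge sort proceeds by recursively splitting the array and merging sorted halves.
After all merges, the sorted array is [1, 2, 5, 12, 20, 27].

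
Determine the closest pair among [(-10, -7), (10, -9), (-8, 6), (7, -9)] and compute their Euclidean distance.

Computing all pairwise distances among 4 points:

d((-10, -7), (10, -9)) = 20.0998
d((-10, -7), (-8, 6)) = 13.1529
d((-10, -7), (7, -9)) = 17.1172
d((10, -9), (-8, 6)) = 23.4307
d((10, -9), (7, -9)) = 3.0 <-- minimum
d((-8, 6), (7, -9)) = 21.2132

Closest pair: (10, -9) and (7, -9) with distance 3.0

The closest pair is (10, -9) and (7, -9) with Euclidean distance 3.0. For 4 points, brute-force pairwise comparison is shown above. For large n, the divide-and-conquer algorithm (sort by x, recurse on halves, check the dividing strip) achieves O(n log n).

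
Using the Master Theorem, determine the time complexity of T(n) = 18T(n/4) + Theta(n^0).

Master Theorem for T(n) = 18T(n/4) + O(n^0):

a = 18, b = 4, c = 0
log_b(a) = log_4(18) = 2.0850

Case 1: c = 0 < log_4(18) = 2.0850
T(n) = O(n^(log_4 18))

For T(n) = 18T(n/4) + O(n^0): log_4(18) = 2.0850. This is Case 1 of the Master Theorem (c < log_b(a), work dominated by leaves), giving O(n^(log_4 18)).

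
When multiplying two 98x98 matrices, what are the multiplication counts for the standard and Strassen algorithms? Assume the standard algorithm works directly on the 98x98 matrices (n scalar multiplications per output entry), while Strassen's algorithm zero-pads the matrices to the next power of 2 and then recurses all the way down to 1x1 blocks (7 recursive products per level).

Matrix multiplication for 98x98 matrices:

Strassen's algorithm requires power-of-2 dimensions. Pad 98x98 to 128x128 (next power of 2).

Standard algorithm: 98^3 = 941192 multiplications
Strassen's algorithm: 7^(log2(128)) = 7^7 = 823543 multiplications
Savings: 941192 - 823543 = 117649 multiplications

Standard: 941192 multiplications (98^3). Strassen: 823543 multiplications (7^7, after padding to 128x128). Strassen reduces 8 recursive multiplications to 7 at each level.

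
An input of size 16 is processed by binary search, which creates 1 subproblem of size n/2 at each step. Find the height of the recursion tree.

For divide and conquer with division factor 2:

Problem sizes at each level:
Level 0: 16
Level 1: 8
Level 2: 4
Level 3: 2
Level 4: 1

The root is level 0 and the size-1 base case is level 4 (the tree spans levels 0 through 4, i.e. 5 levels counting the root), so the depth is the number of divisions: log_2(16) = 4

The recursion tree depth is log_2(16) = 4. At each level, the problem size is divided by 2, so it takes 4 divisions to reduce to a base case of size 1. The algorithm makes 1 recursive call at each level.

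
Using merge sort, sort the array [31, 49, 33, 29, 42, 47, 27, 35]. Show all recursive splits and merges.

Merge sort trace:

Split: [31, 49, 33, 29, 42, 47, 27, 35] -> [31, 49, 33, 29] and [42, 47, 27, 35]
  Split: [31, 49, 33, 29] -> [31, 49] and [33, 29]
    Split: [31, 49] -> [31] and [49]
    Merge: [31] + [49] -> [31, 49]
    Split: [33, 29] -> [33] and [29]
    Merge: [33] + [29] -> [29, 33]
  Merge: [31, 49] + [29, 33] -> [29, 31, 33, 49]
  Split: [42, 47, 27, 35] -> [42, 47] and [27, 35]
    Split: [42, 47] -> [42] and [47]
    Merge: [42] + [47] -> [42, 47]
    Split: [27, 35] -> [27] and [35]
    Merge: [27] + [35] -> [27, 35]
  Merge: [42, 47] + [27, 35] -> [27, 35, 42, 47]
Merge: [29, 31, 33, 49] + [27, 35, 42, 47] -> [27, 29, 31, 33, 35, 42, 47, 49]

Final sorted array: [27, 29, 31, 33, 35, 42, 47, 49]

The merge sort proceeds by recursively splitting the array and merging sorted halves.
After all merges, the sorted array is [27, 29, 31, 33, 35, 42, 47, 49].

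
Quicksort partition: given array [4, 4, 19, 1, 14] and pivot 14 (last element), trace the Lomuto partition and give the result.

Lomuto partition with pivot = 14:

Initial array: [4, 4, 19, 1, 14]

arr[0]=4 <= 14: swap with position 0, array becomes [4, 4, 19, 1, 14]
arr[1]=4 <= 14: swap with position 1, array becomes [4, 4, 19, 1, 14]
arr[2]=19 > 14: no swap
arr[3]=1 <= 14: swap with position 2, array becomes [4, 4, 1, 19, 14]

Place pivot at position 3: [4, 4, 1, 14, 19]
Pivot position: 3

After partitioning with pivot 14, the array becomes [4, 4, 1, 14, 19]. The pivot is placed at index 3. All elements to the left of the pivot are <= 14, and all elements to the right are > 14.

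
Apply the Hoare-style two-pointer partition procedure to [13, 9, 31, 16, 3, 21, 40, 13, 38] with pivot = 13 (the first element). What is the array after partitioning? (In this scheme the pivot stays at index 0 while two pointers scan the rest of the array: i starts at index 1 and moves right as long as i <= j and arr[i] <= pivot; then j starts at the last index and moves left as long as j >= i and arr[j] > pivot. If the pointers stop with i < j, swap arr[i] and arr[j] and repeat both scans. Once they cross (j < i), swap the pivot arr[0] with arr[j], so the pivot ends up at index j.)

Hoare-style two-pointer partition with pivot = 13:

Initial array: [13, 9, 31, 16, 3, 21, 40, 13, 38]

Pointers start at i = 1, j = 8.
i stops at index 2 (arr[2]=31 > 13), j stops at index 7 (arr[7]=13 <= 13): swap arr[2] and arr[7], array becomes [13, 9, 13, 16, 3, 21, 40, 31, 38]
i stops at index 3 (arr[3]=16 > 13), j stops at index 4 (arr[4]=3 <= 13): swap arr[3] and arr[4], array becomes [13, 9, 13, 3, 16, 21, 40, 31, 38]
i ends at 4, j ends at 3: the pointers have crossed (j < i), so scanning stops.

Swap pivot arr[0] with arr[3] to place pivot at position 3: [3, 9, 13, 13, 16, 21, 40, 31, 38]
Pivot position: 3

After partitioning with pivot 13, the array becomes [3, 9, 13, 13, 16, 21, 40, 31, 38]. The pivot is placed at index 3. All elements to the left of the pivot are <= 13, and all elements to the right are > 13.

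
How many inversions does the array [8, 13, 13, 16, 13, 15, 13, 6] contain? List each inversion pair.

Finding inversions in [8, 13, 13, 16, 13, 15, 13, 6]:

(0, 7): arr[0]=8 > arr[7]=6
(1, 7): arr[1]=13 > arr[7]=6
(2, 7): arr[2]=13 > arr[7]=6
(3, 4): arr[3]=16 > arr[4]=13
(3, 5): arr[3]=16 > arr[5]=15
(3, 6): arr[3]=16 > arr[6]=13
(3, 7): arr[3]=16 > arr[7]=6
(4, 7): arr[4]=13 > arr[7]=6
(5, 6): arr[5]=15 > arr[6]=13
(5, 7): arr[5]=15 > arr[7]=6
(6, 7): arr[6]=13 > arr[7]=6

Total inversions: 11

The array has 11 inversion(s): (0,7), (1,7), (2,7), (3,4), (3,5), (3,6), (3,7), (4,7), (5,6), (5,7), (6,7). Each pair (i,j) satisfies i < j and arr[i] > arr[j].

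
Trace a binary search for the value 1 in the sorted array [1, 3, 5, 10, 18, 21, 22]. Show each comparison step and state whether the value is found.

Binary search for 1 in [1, 3, 5, 10, 18, 21, 22]:

lo=0, hi=6, mid=3, arr[mid]=10 -> 10 > 1, search left half
lo=0, hi=2, mid=1, arr[mid]=3 -> 3 > 1, search left half
lo=0, hi=0, mid=0, arr[mid]=1 -> Found target at index 0!

Binary search finds 1 at index 0 after 3 comparisons. The search repeatedly halves the search space by comparing with the middle element.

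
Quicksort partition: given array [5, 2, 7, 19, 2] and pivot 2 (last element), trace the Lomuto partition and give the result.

Lomuto partition with pivot = 2:

Initial array: [5, 2, 7, 19, 2]

arr[0]=5 > 2: no swap
arr[1]=2 <= 2: swap with position 0, array becomes [2, 5, 7, 19, 2]
arr[2]=7 > 2: no swap
arr[3]=19 > 2: no swap

Place pivot at position 1: [2, 2, 7, 19, 5]
Pivot position: 1

After partitioning with pivot 2, the array becomes [2, 2, 7, 19, 5]. The pivot is placed at index 1. All elements to the left of the pivot are <= 2, and all elements to the right are > 2.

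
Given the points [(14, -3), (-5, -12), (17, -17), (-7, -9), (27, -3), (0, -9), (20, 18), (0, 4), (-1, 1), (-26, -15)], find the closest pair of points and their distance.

Computing all pairwise distances among 10 points:

d((14, -3), (-5, -12)) = 21.0238
d((14, -3), (17, -17)) = 14.3178
d((14, -3), (-7, -9)) = 21.8403
d((14, -3), (27, -3)) = 13.0
d((14, -3), (0, -9)) = 15.2315
d((14, -3), (20, 18)) = 21.8403
d((14, -3), (0, 4)) = 15.6525
d((14, -3), (-1, 1)) = 15.5242
d((14, -3), (-26, -15)) = 41.7612
d((-5, -12), (17, -17)) = 22.561
d((-5, -12), (-7, -9)) = 3.6056
d((-5, -12), (27, -3)) = 33.2415
d((-5, -12), (0, -9)) = 5.831
d((-5, -12), (20, 18)) = 39.0512
d((-5, -12), (0, 4)) = 16.7631
d((-5, -12), (-1, 1)) = 13.6015
d((-5, -12), (-26, -15)) = 21.2132
d((17, -17), (-7, -9)) = 25.2982
d((17, -17), (27, -3)) = 17.2047
d((17, -17), (0, -9)) = 18.7883
d((17, -17), (20, 18)) = 35.1283
d((17, -17), (0, 4)) = 27.0185
d((17, -17), (-1, 1)) = 25.4558
d((17, -17), (-26, -15)) = 43.0465
d((-7, -9), (27, -3)) = 34.5254
d((-7, -9), (0, -9)) = 7.0
d((-7, -9), (20, 18)) = 38.1838
d((-7, -9), (0, 4)) = 14.7648
d((-7, -9), (-1, 1)) = 11.6619
d((-7, -9), (-26, -15)) = 19.9249
d((27, -3), (0, -9)) = 27.6586
d((27, -3), (20, 18)) = 22.1359
d((27, -3), (0, 4)) = 27.8927
d((27, -3), (-1, 1)) = 28.2843
d((27, -3), (-26, -15)) = 54.3415
d((0, -9), (20, 18)) = 33.6006
d((0, -9), (0, 4)) = 13.0
d((0, -9), (-1, 1)) = 10.0499
d((0, -9), (-26, -15)) = 26.6833
d((20, 18), (0, 4)) = 24.4131
d((20, 18), (-1, 1)) = 27.0185
d((20, 18), (-26, -15)) = 56.6127
d((0, 4), (-1, 1)) = 3.1623 <-- minimum
d((0, 4), (-26, -15)) = 32.2025
d((-1, 1), (-26, -15)) = 29.6816

Closest pair: (0, 4) and (-1, 1) with distance 3.1623

The closest pair is (0, 4) and (-1, 1) with Euclidean distance 3.1623. For 10 points, brute-force pairwise comparison is shown above. For large n, the divide-and-conquer algorithm (sort by x, recurse on halves, check the dividing strip) achieves O(n log n).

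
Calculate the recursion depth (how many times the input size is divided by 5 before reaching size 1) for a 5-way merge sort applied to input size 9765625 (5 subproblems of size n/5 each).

For divide and conquer with division factor 5:

Problem sizes at each level:
Level 0: 9765625
Level 1: 1953125
Level 2: 390625
Level 3: 78125
Level 4: 15625
Level 5: 3125
Level 6: 625
Level 7: 125
Level 8: 25
Level 9: 5
Level 10: 1

The root is level 0 and the size-1 base case is level 10 (the tree spans levels 0 through 10, i.e. 11 levels counting the root), so the depth is the number of divisions: log_5(9765625) = 10

The recursion tree depth is log_5(9765625) = 10. At each level, the problem size is divided by 5, so it takes 10 divisions to reduce to a base case of size 1. The algorithm makes 5 recursive calls at each level.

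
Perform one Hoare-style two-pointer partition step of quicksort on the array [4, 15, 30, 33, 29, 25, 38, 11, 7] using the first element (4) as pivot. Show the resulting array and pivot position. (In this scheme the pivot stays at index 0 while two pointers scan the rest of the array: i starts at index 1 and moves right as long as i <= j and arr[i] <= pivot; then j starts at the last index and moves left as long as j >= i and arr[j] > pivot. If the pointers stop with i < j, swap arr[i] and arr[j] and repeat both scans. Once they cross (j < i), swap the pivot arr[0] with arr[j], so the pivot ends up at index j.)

Hoare-style two-pointer partition with pivot = 4:

Initial array: [4, 15, 30, 33, 29, 25, 38, 11, 7]

Pointers start at i = 1, j = 8.
i ends at 1, j ends at 0: the pointers have crossed (j < i), so scanning stops.

j = 0, so swapping arr[0] with arr[j] leaves the pivot at position 0: [4, 15, 30, 33, 29, 25, 38, 11, 7]
Pivot position: 0

After partitioning with pivot 4, the array becomes [4, 15, 30, 33, 29, 25, 38, 11, 7]. The pivot is placed at index 0. All elements to the left of the pivot are <= 4, and all elements to the right are > 4.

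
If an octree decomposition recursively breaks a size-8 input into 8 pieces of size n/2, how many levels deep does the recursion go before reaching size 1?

For divide and conquer with division factor 2:

Problem sizes at each level:
Level 0: 8
Level 1: 4
Level 2: 2
Level 3: 1

The root is level 0 and the size-1 base case is level 3 (the tree spans levels 0 through 3, i.e. 4 levels counting the root), so the depth is the number of divisions: log_2(8) = 3

The recursion tree depth is log_2(8) = 3. At each level, the problem size is divided by 2, so it takes 3 divisions to reduce to a base case of size 1. The algorithm makes 8 recursive calls at each level.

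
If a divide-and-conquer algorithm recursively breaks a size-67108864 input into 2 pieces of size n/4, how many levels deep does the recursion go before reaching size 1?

For divide and conquer with division factor 4:

Problem sizes at each level:
Level 0: 67108864
Level 1: 16777216
Level 2: 4194304
Level 3: 1048576
Level 4: 262144
Level 5: 65536
Level 6: 16384
Level 7: 4096
Level 8: 1024
Level 9: 256
Level 10: 64
Level 11: 16
Level 12: 4
Level 13: 1

The root is level 0 and the size-1 base case is level 13 (the tree spans levels 0 through 13, i.e. 14 levels counting the root), so the depth is the number of divisions: log_4(67108864) = 13

The recursion tree depth is log_4(67108864) = 13. At each level, the problem size is divided by 4, so it takes 13 divisions to reduce to a base case of size 1. The algorithm makes 2 recursive calls at each level.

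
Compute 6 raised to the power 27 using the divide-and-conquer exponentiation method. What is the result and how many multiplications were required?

Computing 6^27 by squaring (build up from 6^1; each line after the first costs one multiplication):

6^1 = 6
6^2 = (6^1)^2 = 6^2 = 36
6^3 = 6 * 6^2 = 6 * 36 = 216
6^6 = (6^3)^2 = 216^2 = 46656
6^12 = (6^6)^2 = 46656^2 = 2176782336
6^13 = 6 * 6^12 = 6 * 2176782336 = 13060694016
6^26 = (6^13)^2 = 13060694016^2 = 170581728179578208256
6^27 = 6 * 6^26 = 6 * 170581728179578208256 = 1023490369077469249536

Result: 1023490369077469249536
Multiplications needed: 7 (7 lines after 6^1)

6^27 = 1023490369077469249536. Using exponentiation by squaring, this requires 7 multiplications. The key idea: if the exponent is even, square the half-power; if odd, multiply by the base once.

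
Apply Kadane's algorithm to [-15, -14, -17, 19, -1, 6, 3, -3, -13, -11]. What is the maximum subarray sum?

Using Kadane's algorithm on [-15, -14, -17, 19, -1, 6, 3, -3, -13, -11]:

Scanning through the array:
Position 1 (value -14): max_ending_here = -14, max_so_far = -14
Position 2 (value -17): max_ending_here = -17, max_so_far = -14
Position 3 (value 19): max_ending_here = 19, max_so_far = 19
Position 4 (value -1): max_ending_here = 18, max_so_far = 19
Position 5 (value 6): max_ending_here = 24, max_so_far = 24
Position 6 (value 3): max_ending_here = 27, max_so_far = 27
Position 7 (value -3): max_ending_here = 24, max_so_far = 27
Position 8 (value -13): max_ending_here = 11, max_so_far = 27
Position 9 (value -11): max_ending_here = 0, max_so_far = 27

Maximum subarray: [19, -1, 6, 3]
Maximum sum: 27

The maximum subarray is [19, -1, 6, 3] with sum 27. This subarray runs from index 3 to index 6.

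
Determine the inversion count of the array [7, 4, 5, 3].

Finding inversions in [7, 4, 5, 3]:

(0, 1): arr[0]=7 > arr[1]=4
(0, 2): arr[0]=7 > arr[2]=5
(0, 3): arr[0]=7 > arr[3]=3
(1, 3): arr[1]=4 > arr[3]=3
(2, 3): arr[2]=5 > arr[3]=3

Total inversions: 5

The array has 5 inversion(s): (0,1), (0,2), (0,3), (1,3), (2,3). Each pair (i,j) satisfies i < j and arr[i] > arr[j].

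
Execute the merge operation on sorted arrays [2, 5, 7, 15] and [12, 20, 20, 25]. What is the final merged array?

Merging process:

Compare 2 vs 12: take 2 from left. Merged: [2]
Compare 5 vs 12: take 5 from left. Merged: [2, 5]
Compare 7 vs 12: take 7 from left. Merged: [2, 5, 7]
Compare 15 vs 12: take 12 from right. Merged: [2, 5, 7, 12]
Compare 15 vs 20: take 15 from left. Merged: [2, 5, 7, 12, 15]
Append remaining from right: [20, 20, 25]. Merged: [2, 5, 7, 12, 15, 20, 20, 25]

Final merged array: [2, 5, 7, 12, 15, 20, 20, 25]
Total comparisons: 5

The merged array is [2, 5, 7, 12, 15, 20, 20, 25], requiring 5 comparisons. The merge step runs in O(n) time where n is the total number of elements.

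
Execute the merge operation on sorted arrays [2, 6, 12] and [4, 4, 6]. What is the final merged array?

Merging process:

Compare 2 vs 4: take 2 from left. Merged: [2]
Compare 6 vs 4: take 4 from right. Merged: [2, 4]
Compare 6 vs 4: take 4 from right. Merged: [2, 4, 4]
Compare 6 vs 6: take 6 from left. Merged: [2, 4, 4, 6]
Compare 12 vs 6: take 6 from right. Merged: [2, 4, 4, 6, 6]
Append remaining from left: [12]. Merged: [2, 4, 4, 6, 6, 12]

Final merged array: [2, 4, 4, 6, 6, 12]
Total comparisons: 5

The merged array is [2, 4, 4, 6, 6, 12], requiring 5 comparisons. The merge step runs in O(n) time where n is the total number of elements.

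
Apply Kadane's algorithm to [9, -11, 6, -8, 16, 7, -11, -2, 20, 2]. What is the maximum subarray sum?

Using Kadane's algorithm on [9, -11, 6, -8, 16, 7, -11, -2, 20, 2]:

Scanning through the array:
Position 1 (value -11): max_ending_here = -2, max_so_far = 9
Position 2 (value 6): max_ending_here = 6, max_so_far = 9
Position 3 (value -8): max_ending_here = -2, max_so_far = 9
Position 4 (value 16): max_ending_here = 16, max_so_far = 16
Position 5 (value 7): max_ending_here = 23, max_so_far = 23
Position 6 (value -11): max_ending_here = 12, max_so_far = 23
Position 7 (value -2): max_ending_here = 10, max_so_far = 23
Position 8 (value 20): max_ending_here = 30, max_so_far = 30
Position 9 (value 2): max_ending_here = 32, max_so_far = 32

Maximum subarray: [16, 7, -11, -2, 20, 2]
Maximum sum: 32

The maximum subarray is [16, 7, -11, -2, 20, 2] with sum 32. This subarray runs from index 4 to index 9.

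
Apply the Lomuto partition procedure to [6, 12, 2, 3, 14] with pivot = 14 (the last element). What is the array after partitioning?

Lomuto partition with pivot = 14:

Initial array: [6, 12, 2, 3, 14]

arr[0]=6 <= 14: swap with position 0, array becomes [6, 12, 2, 3, 14]
arr[1]=12 <= 14: swap with position 1, array becomes [6, 12, 2, 3, 14]
arr[2]=2 <= 14: swap with position 2, array becomes [6, 12, 2, 3, 14]
arr[3]=3 <= 14: swap with position 3, array becomes [6, 12, 2, 3, 14]

Place pivot at position 4: [6, 12, 2, 3, 14]
Pivot position: 4

After partitioning with pivot 14, the array becomes [6, 12, 2, 3, 14]. The pivot is placed at index 4. All elements to the left of the pivot are <= 14, and all elements to the right are > 14.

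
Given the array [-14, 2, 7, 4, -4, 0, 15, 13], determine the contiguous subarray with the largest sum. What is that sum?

Using Kadane's algorithm on [-14, 2, 7, 4, -4, 0, 15, 13]:

Scanning through the array:
Position 1 (value 2): max_ending_here = 2, max_so_far = 2
Position 2 (value 7): max_ending_here = 9, max_so_far = 9
Position 3 (value 4): max_ending_here = 13, max_so_far = 13
Position 4 (value -4): max_ending_here = 9, max_so_far = 13
Position 5 (value 0): max_ending_here = 9, max_so_far = 13
Position 6 (value 15): max_ending_here = 24, max_so_far = 24
Position 7 (value 13): max_ending_here = 37, max_so_far = 37

Maximum subarray: [2, 7, 4, -4, 0, 15, 13]
Maximum sum: 37

The maximum subarray is [2, 7, 4, -4, 0, 15, 13] with sum 37. This subarray runs from index 1 to index 7.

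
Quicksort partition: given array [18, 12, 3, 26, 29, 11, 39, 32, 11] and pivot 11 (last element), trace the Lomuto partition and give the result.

Lomuto partition with pivot = 11:

Initial array: [18, 12, 3, 26, 29, 11, 39, 32, 11]

arr[0]=18 > 11: no swap
arr[1]=12 > 11: no swap
arr[2]=3 <= 11: swap with position 0, array becomes [3, 12, 18, 26, 29, 11, 39, 32, 11]
arr[3]=26 > 11: no swap
arr[4]=29 > 11: no swap
arr[5]=11 <= 11: swap with position 1, array becomes [3, 11, 18, 26, 29, 12, 39, 32, 11]
arr[6]=39 > 11: no swap
arr[7]=32 > 11: no swap

Place pivot at position 2: [3, 11, 11, 26, 29, 12, 39, 32, 18]
Pivot position: 2

After partitioning with pivot 11, the array becomes [3, 11, 11, 26, 29, 12, 39, 32, 18]. The pivot is placed at index 2. All elements to the left of the pivot are <= 11, and all elements to the right are > 11.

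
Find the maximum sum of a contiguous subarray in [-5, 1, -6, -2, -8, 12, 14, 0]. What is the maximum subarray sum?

Using Kadane's algorithm on [-5, 1, -6, -2, -8, 12, 14, 0]:

Scanning through the array:
Position 1 (value 1): max_ending_here = 1, max_so_far = 1
Position 2 (value -6): max_ending_here = -5, max_so_far = 1
Position 3 (value -2): max_ending_here = -2, max_so_far = 1
Position 4 (value -8): max_ending_here = -8, max_so_far = 1
Position 5 (value 12): max_ending_here = 12, max_so_far = 12
Position 6 (value 14): max_ending_here = 26, max_so_far = 26
Position 7 (value 0): max_ending_here = 26, max_so_far = 26

Maximum subarray: [12, 14]
Maximum sum: 26

The maximum subarray is [12, 14] with sum 26. This subarray runs from index 5 to index 6.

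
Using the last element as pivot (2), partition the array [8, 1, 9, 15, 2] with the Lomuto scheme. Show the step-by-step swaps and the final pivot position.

Lomuto partition with pivot = 2:

Initial array: [8, 1, 9, 15, 2]

arr[0]=8 > 2: no swap
arr[1]=1 <= 2: swap with position 0, array becomes [1, 8, 9, 15, 2]
arr[2]=9 > 2: no swap
arr[3]=15 > 2: no swap

Place pivot at position 1: [1, 2, 9, 15, 8]
Pivot position: 1

After partitioning with pivot 2, the array becomes [1, 2, 9, 15, 8]. The pivot is placed at index 1. All elements to the left of the pivot are <= 2, and all elements to the right are > 2.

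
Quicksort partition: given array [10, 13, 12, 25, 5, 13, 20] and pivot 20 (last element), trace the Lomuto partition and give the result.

Lomuto partition with pivot = 20:

Initial array: [10, 13, 12, 25, 5, 13, 20]

arr[0]=10 <= 20: swap with position 0, array becomes [10, 13, 12, 25, 5, 13, 20]
arr[1]=13 <= 20: swap with position 1, array becomes [10, 13, 12, 25, 5, 13, 20]
arr[2]=12 <= 20: swap with position 2, array becomes [10, 13, 12, 25, 5, 13, 20]
arr[3]=25 > 20: no swap
arr[4]=5 <= 20: swap with position 3, array becomes [10, 13, 12, 5, 25, 13, 20]
arr[5]=13 <= 20: swap with position 4, array becomes [10, 13, 12, 5, 13, 25, 20]

Place pivot at position 5: [10, 13, 12, 5, 13, 20, 25]
Pivot position: 5

After partitioning with pivot 20, the array becomes [10, 13, 12, 5, 13, 20, 25]. The pivot is placed at index 5. All elements to the left of the pivot are <= 20, and all elements to the right are > 20.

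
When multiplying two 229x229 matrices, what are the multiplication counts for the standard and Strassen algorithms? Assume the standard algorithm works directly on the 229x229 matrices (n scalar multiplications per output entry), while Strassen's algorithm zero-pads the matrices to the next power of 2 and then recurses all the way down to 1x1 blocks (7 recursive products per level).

Matrix multiplication for 229x229 matrices:

Strassen's algorithm requires power-of-2 dimensions. Pad 229x229 to 256x256 (next power of 2).

Standard algorithm: 229^3 = 12008989 multiplications
Strassen's algorithm: 7^(log2(256)) = 7^8 = 5764801 multiplications
Savings: 12008989 - 5764801 = 6244188 multiplications

Standard: 12008989 multiplications (229^3). Strassen: 5764801 multiplications (7^8, after padding to 256x256). Strassen reduces 8 recursive multiplications to 7 at each level.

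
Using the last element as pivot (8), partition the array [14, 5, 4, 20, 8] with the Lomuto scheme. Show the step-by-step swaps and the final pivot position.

Lomuto partition with pivot = 8:

Initial array: [14, 5, 4, 20, 8]

arr[0]=14 > 8: no swap
arr[1]=5 <= 8: swap with position 0, array becomes [5, 14, 4, 20, 8]
arr[2]=4 <= 8: swap with position 1, array becomes [5, 4, 14, 20, 8]
arr[3]=20 > 8: no swap

Place pivot at position 2: [5, 4, 8, 20, 14]
Pivot position: 2

After partitioning with pivot 8, the array becomes [5, 4, 8, 20, 14]. The pivot is placed at index 2. All elements to the left of the pivot are <= 8, and all elements to the right are > 8.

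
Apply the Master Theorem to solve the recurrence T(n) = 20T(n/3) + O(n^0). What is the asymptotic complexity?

Master Theorem for T(n) = 20T(n/3) + O(n^0):

a = 20, b = 3, c = 0
log_b(a) = log_3(20) = 2.7268

Case 1: c = 0 < log_3(20) = 2.7268
T(n) = O(n^(log_3 20))

For T(n) = 20T(n/3) + O(n^0): log_3(20) = 2.7268. This is Case 1 of the Master Theorem (c < log_b(a), work dominated by leaves), giving O(n^(log_3 20)).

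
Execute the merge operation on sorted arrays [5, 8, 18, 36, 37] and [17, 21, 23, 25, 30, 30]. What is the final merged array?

Merging process:

Compare 5 vs 17: take 5 from left. Merged: [5]
Compare 8 vs 17: take 8 from left. Merged: [5, 8]
Compare 18 vs 17: take 17 from right. Merged: [5, 8, 17]
Compare 18 vs 21: take 18 from left. Merged: [5, 8, 17, 18]
Compare 36 vs 21: take 21 from right. Merged: [5, 8, 17, 18, 21]
Compare 36 vs 23: take 23 from right. Merged: [5, 8, 17, 18, 21, 23]
Compare 36 vs 25: take 25 from right. Merged: [5, 8, 17, 18, 21, 23, 25]
Compare 36 vs 30: take 30 from right. Merged: [5, 8, 17, 18, 21, 23, 25, 30]
Compare 36 vs 30: take 30 from right. Merged: [5, 8, 17, 18, 21, 23, 25, 30, 30]
Append remaining from left: [36, 37]. Merged: [5, 8, 17, 18, 21, 23, 25, 30, 30, 36, 37]

Final merged array: [5, 8, 17, 18, 21, 23, 25, 30, 30, 36, 37]
Total comparisons: 9

The merged array is [5, 8, 17, 18, 21, 23, 25, 30, 30, 36, 37], requiring 9 comparisons. The merge step runs in O(n) time where n is the total number of elements.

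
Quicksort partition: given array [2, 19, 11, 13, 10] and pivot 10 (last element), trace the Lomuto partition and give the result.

Lomuto partition with pivot = 10:

Initial array: [2, 19, 11, 13, 10]

arr[0]=2 <= 10: swap with position 0, array becomes [2, 19, 11, 13, 10]
arr[1]=19 > 10: no swap
arr[2]=11 > 10: no swap
arr[3]=13 > 10: no swap

Place pivot at position 1: [2, 10, 11, 13, 19]
Pivot position: 1

After partitioning with pivot 10, the array becomes [2, 10, 11, 13, 19]. The pivot is placed at index 1. All elements to the left of the pivot are <= 10, and all elements to the right are > 10.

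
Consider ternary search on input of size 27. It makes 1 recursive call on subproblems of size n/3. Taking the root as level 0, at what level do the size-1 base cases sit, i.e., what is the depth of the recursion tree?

For divide and conquer with division factor 3:

Problem sizes at each level:
Level 0: 27
Level 1: 9
Level 2: 3
Level 3: 1

The root is level 0 and the size-1 base case is level 3 (the tree spans levels 0 through 3, i.e. 4 levels counting the root), so the depth is the number of divisions: log_3(27) = 3

The recursion tree depth is log_3(27) = 3. At each level, the problem size is divided by 3, so it takes 3 divisions to reduce to a base case of size 1. The algorithm makes 1 recursive call at each level.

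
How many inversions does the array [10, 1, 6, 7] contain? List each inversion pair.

Finding inversions in [10, 1, 6, 7]:

(0, 1): arr[0]=10 > arr[1]=1
(0, 2): arr[0]=10 > arr[2]=6
(0, 3): arr[0]=10 > arr[3]=7

Total inversions: 3

The array has 3 inversion(s): (0,1), (0,2), (0,3). Each pair (i,j) satisfies i < j and arr[i] > arr[j].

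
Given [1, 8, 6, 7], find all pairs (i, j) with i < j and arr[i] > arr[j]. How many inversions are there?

Finding inversions in [1, 8, 6, 7]:

(1, 2): arr[1]=8 > arr[2]=6
(1, 3): arr[1]=8 > arr[3]=7

Total inversions: 2

The array has 2 inversion(s): (1,2), (1,3). Each pair (i,j) satisfies i < j and arr[i] > arr[j].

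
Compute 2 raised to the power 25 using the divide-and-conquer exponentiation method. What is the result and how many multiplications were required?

Computing 2^25 by squaring (build up from 2^1; each line after the first costs one multiplication):

2^1 = 2
2^2 = (2^1)^2 = 2^2 = 4
2^3 = 2 * 2^2 = 2 * 4 = 8
2^6 = (2^3)^2 = 8^2 = 64
2^12 = (2^6)^2 = 64^2 = 4096
2^24 = (2^12)^2 = 4096^2 = 16777216
2^25 = 2 * 2^24 = 2 * 16777216 = 33554432

Result: 33554432
Multiplications needed: 6 (6 lines after 2^1)

2^25 = 33554432. Using exponentiation by squaring, this requires 6 multiplications. The key idea: if the exponent is even, square the half-power; if odd, multiply by the base once.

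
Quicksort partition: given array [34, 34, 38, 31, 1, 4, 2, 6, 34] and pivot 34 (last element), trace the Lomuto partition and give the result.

Lomuto partition with pivot = 34:

Initial array: [34, 34, 38, 31, 1, 4, 2, 6, 34]

arr[0]=34 <= 34: swap with position 0, array becomes [34, 34, 38, 31, 1, 4, 2, 6, 34]
arr[1]=34 <= 34: swap with position 1, array becomes [34, 34, 38, 31, 1, 4, 2, 6, 34]
arr[2]=38 > 34: no swap
arr[3]=31 <= 34: swap with position 2, array becomes [34, 34, 31, 38, 1, 4, 2, 6, 34]
arr[4]=1 <= 34: swap with position 3, array becomes [34, 34, 31, 1, 38, 4, 2, 6, 34]
arr[5]=4 <= 34: swap with position 4, array becomes [34, 34, 31, 1, 4, 38, 2, 6, 34]
arr[6]=2 <= 34: swap with position 5, array becomes [34, 34, 31, 1, 4, 2, 38, 6, 34]
arr[7]=6 <= 34: swap with position 6, array becomes [34, 34, 31, 1, 4, 2, 6, 38, 34]

Place pivot at position 7: [34, 34, 31, 1, 4, 2, 6, 34, 38]
Pivot position: 7

After partitioning with pivot 34, the array becomes [34, 34, 31, 1, 4, 2, 6, 34, 38]. The pivot is placed at index 7. All elements to the left of the pivot are <= 34, and all elements to the right are > 34.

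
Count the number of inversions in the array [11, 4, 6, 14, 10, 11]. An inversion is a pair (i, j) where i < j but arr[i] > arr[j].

Finding inversions in [11, 4, 6, 14, 10, 11]:

(0, 1): arr[0]=11 > arr[1]=4
(0, 2): arr[0]=11 > arr[2]=6
(0, 4): arr[0]=11 > arr[4]=10
(3, 4): arr[3]=14 > arr[4]=10
(3, 5): arr[3]=14 > arr[5]=11

Total inversions: 5

The array has 5 inversion(s): (0,1), (0,2), (0,4), (3,4), (3,5). Each pair (i,j) satisfies i < j and arr[i] > arr[j].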